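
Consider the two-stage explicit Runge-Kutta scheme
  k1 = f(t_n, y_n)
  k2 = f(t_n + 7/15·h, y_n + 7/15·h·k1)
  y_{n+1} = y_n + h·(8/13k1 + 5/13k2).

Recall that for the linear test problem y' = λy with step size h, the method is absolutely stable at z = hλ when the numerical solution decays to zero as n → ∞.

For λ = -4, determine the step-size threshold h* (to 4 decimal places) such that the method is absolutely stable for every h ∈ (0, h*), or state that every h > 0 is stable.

(-5.5714,0); λ=-4 ⇒ h* = (39/7)/4 = 1.3929.

Set f=λy, z=hλ:
  k1=λy_n ⇒ h·k1=z·y_n;  k2=λ(1+7/15z)y_n ⇒ h·k2=z(1+7/15z)y_n
  y_{n+1}/y_n = 1 + 8/13z + 5/13z(1+7/15z) = 1 + z + 7/39z²
  ⇒ R(z) = 1 + z + 7/39z².

Find x<0 with |R(x)|<1.
x=-0.79: |R|=0.3220
R=1: x+7/39x²=0 ⇒ x=−39/7=-5.5714; min R=1−1/(4·7/39)=-0.3929>−1
Confirm numerically:
  x=-4.822: |R|=0.35138 <1
  x=-4.734: |R|=0.28844 <1
  x=-4.709: |R|=0.27107 <1
  x=-2.497: |R|=0.37790 <1
  x=-6.150: |R|=1.63865 >1
  x=-5.921: |R|=1.37150 >1
  x=-5.785: |R|=1.22176 >1
Interval (-5.5714, 0).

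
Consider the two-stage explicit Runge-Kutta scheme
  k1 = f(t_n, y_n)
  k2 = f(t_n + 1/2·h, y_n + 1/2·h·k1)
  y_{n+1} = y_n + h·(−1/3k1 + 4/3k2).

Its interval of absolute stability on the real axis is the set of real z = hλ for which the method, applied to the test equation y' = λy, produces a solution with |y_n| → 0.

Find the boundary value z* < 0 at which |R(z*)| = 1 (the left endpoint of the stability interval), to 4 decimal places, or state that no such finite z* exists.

With y'=λy (z=hλ):
  k1=λy_n ⇒ h·k1=z·y_n;  k2=λ(1+1/2z)y_n ⇒ h·k2=z(1+1/2z)y_n
  y_{n+1}/y_n = 1 − 1/3z + 4/3z(1+1/2z) = 1 + z + 2/3z²
  Hence R(z) = 1 + z + 2/3z².

Need |R(x)|<1, x<0.
x=-0.93: |R|=0.6466
R=1: x+2/3x²=0 ⇒ x=−3/2=-1.5000; min R=1−1/(4·2/3)=0.6250>−1
Confirm numerically:
  x=-1.432: |R|=0.93508 <1
  x=-1.370: |R|=0.88127 <1
  x=-1.003: |R|=0.66767 <1
  x=-0.820: |R|=0.62827 <1
  x=-1.839: |R|=1.41561 >1
  x=-1.781: |R|=1.33364 >1
Interval (-1.5000, 0).

left endpoint -1.5000.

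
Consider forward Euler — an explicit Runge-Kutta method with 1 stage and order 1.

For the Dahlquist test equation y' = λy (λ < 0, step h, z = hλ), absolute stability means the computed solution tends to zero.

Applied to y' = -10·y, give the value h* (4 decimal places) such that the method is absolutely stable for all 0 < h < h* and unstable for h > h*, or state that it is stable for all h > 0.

Set f=λy, z=hλ:
  order 1, 1-stage ⇒ R(z)=1+z
  (e.g. R(-1.47)=-0.47000, |R|=0.47000)

Boundary: |R(x)|=1, x<0.
x=-1.47: |R|=0.4700
|R(-1.23)|=0.2300 |R(-1.07)|=0.0700 |R(-0.81)|=0.1900
Bisect:
  x_lo=-2.7058 |R|=1.7058  x_hi=-0.3202 |R|=0.6798
  mid=-1.51301 |R|=0.51301 →hi
  mid=-2.10941 |R|=1.10941 →lo
  mid=-1.81121 |R|=0.81121 →hi
  mid=-1.96031 |R|=0.96031 →hi
  mid=-2.03486 |R|=1.03486 →lo
  mid=-1.99759 |R|=0.99759 →hi
  mid=-2.01622 |R|=1.01622 →lo
  mid=-2.00690 |R|=1.00690 →lo
  mid=-2.00225 |R|=1.00225 →lo
  ...
  [-2.00006,-1.99992] ⇒ x*=-2.0000
Interval (-2.0000, 0).

(-2.0000,0); λ=-10 ⇒ h* = 0.2000.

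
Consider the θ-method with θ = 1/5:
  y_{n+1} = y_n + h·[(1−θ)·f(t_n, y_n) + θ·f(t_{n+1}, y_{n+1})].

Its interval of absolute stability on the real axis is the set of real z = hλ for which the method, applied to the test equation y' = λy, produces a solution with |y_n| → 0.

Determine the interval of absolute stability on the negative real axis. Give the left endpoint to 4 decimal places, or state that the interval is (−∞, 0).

(-3.3333, 0).

Set f=λy, z=hλ:
  y_{n+1} = y_n + z·[4/5·y_n + 1/5·y_{n+1}] ⇒ (1 − 1/5z)y_{n+1} = (1 + 4/5z)y_n
  Hence R(z) = (1 + 4/5z)/(1 − 1/5z).

Solve |R(x)|<1 on ℝ⁻.
x=-0.34: |R|=0.6816
R=−1: 1+4/5x = −1+1/5x ⇒ -3/5x=2 ⇒ x=2/(-3/5)=-3.3333
Confirm numerically:
  x=-3.268: |R|=0.97629 <1
  x=-3.174: |R|=0.94152 <1
  x=-1.459: |R|=0.12943 <1
  x=-1.370: |R|=0.07535 <1
  x=-3.874: |R|=1.18278 >1
  x=-3.657: |R|=1.11216 >1
  x=-3.625: |R|=1.10145 >1
Interval (-3.3333, 0).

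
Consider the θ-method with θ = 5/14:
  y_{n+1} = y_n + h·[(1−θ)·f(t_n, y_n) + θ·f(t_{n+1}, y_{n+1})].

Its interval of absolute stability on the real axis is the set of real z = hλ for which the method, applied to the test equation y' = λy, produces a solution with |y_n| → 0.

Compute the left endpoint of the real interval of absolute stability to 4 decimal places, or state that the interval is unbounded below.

Test eqn y'=λy, z=hλ:
  y_{n+1} = y_n + z·[9/14·y_n + 5/14·y_{n+1}] ⇒ (1 − 5/14z)y_{n+1} = (1 + 9/14z)y_n
  ⇒ R(z) = (1 + 9/14z)/(1 − 5/14z).

Boundary: |R(x)|=1, x<0.
x=-1.1: |R|=0.2103
R=−1: 1+9/14x = −1+5/14x ⇒ -2/7x=2 ⇒ x=2/(-2/7)=-7.0000
Confirm numerically:
  x=-6.059: |R|=0.91502 <1
  x=-5.018: |R|=0.79719 <1
  x=-4.154: |R|=0.67259 <1
  x=-7.517: |R|=1.04009 >1
  x=-7.373: |R|=1.02933 >1
  x=-7.142: |R|=1.01143 >1
Interval (-7.0000, 0).

z* = -7.0000.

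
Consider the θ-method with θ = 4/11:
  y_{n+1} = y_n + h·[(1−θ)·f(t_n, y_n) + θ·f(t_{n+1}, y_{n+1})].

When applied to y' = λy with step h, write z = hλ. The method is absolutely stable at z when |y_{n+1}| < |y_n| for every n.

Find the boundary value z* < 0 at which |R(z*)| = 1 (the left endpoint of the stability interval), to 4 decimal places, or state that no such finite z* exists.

left endpoint -7.3333.

On y'=λy, z=hλ:
  y_{n+1} = y_n + z·[7/11·y_n + 4/11·y_{n+1}] ⇒ (1 − 4/11z)y_{n+1} = (1 + 7/11z)y_n
  so R(z) = (1 + 7/11z)/(1 − 4/11z).

Solve |R(x)|<1 on ℝ⁻.
x=-0.5: |R|=0.5769
R=−1: 1+7/11x = −1+4/11x ⇒ -3/11x=2 ⇒ x=2/(-3/11)=-7.3333
Confirm numerically:
  x=-6.694: |R|=0.94923 <1
  x=-4.001: |R|=0.62980 <1
  x=-3.545: |R|=0.54865 <1
  x=-3.067: |R|=0.44993 <1
  x=-7.840: |R|=1.03588 >1
  x=-7.359: |R|=1.00190 >1
Interval (-7.3333, 0).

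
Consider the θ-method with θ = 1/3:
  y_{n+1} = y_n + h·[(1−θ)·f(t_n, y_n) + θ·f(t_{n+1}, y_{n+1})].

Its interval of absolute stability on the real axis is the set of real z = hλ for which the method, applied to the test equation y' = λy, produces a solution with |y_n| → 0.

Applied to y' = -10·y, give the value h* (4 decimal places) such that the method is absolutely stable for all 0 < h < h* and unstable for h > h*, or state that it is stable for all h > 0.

Set f=λy, z=hλ:
  y_{n+1} = y_n + z·[2/3·y_n + 1/3·y_{n+1}] ⇒ (1 − 1/3z)y_{n+1} = (1 + 2/3z)y_n
  ⇒ R(z) = (1 + 2/3z)/(1 − 1/3z).

Solve |R(x)|<1 on ℝ⁻.
x=-1.28: |R|=0.1028
R=−1: 1+2/3x = −1+1/3x ⇒ -1/3x=2 ⇒ x=2/(-1/3)=-6.0000
Confirm numerically:
  x=-5.829: |R|=0.98063 <1
  x=-5.766: |R|=0.97331 <1
  x=-5.323: |R|=0.91866 <1
  x=-4.714: |R|=0.83329 <1
  x=-6.589: |R|=1.06142 >1
  x=-6.377: |R|=1.04020 >1
  x=-6.247: |R|=1.02671 >1
Stable set (-6.0000, 0).

(-6.0000,0); λ=-10 ⇒ h* = (6)/10 = 0.6000.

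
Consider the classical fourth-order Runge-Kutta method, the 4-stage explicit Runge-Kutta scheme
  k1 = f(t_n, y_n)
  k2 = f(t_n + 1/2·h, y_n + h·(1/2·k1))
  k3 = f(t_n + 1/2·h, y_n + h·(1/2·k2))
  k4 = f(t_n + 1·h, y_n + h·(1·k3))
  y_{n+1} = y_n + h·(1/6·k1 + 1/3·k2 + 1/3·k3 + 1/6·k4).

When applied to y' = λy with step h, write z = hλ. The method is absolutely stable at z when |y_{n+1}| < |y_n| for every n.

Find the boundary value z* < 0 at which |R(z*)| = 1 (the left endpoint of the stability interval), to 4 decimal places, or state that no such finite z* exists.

On y'=λy, z=hλ:
  order 4, 4-stage ⇒ R(z)=1+z+z^2/2+z^3/6+z^4/24
  (e.g. R(-1.71)=0.27495, |R|=0.27495)

Boundary: |R(x)|=1, x<0.
x=-1.71: |R|=0.2749
|R(-2.61)|=0.7663 |R(-2.6)|=0.7547 |R(-0.95)|=0.3923
Bisect:
  x_lo=-3.2502 |R|=1.9590  x_hi=-0.2465 |R|=0.7816
  mid=-1.74832 |R|=0.27862 →hi
  mid=-2.49925 |R|=0.64770 →hi
  mid=-2.87471 |R|=1.14340 →lo
  mid=-2.68698 |R|=0.86161 →hi
  mid=-2.78085 |R|=0.99331 →hi
  mid=-2.82778 |R|=1.06597 →lo
  mid=-2.80431 |R|=1.02905 →lo
  mid=-2.79258 |R|=1.01104 →lo
  mid=-2.78671 |R|=1.00214 →lo
  ...
  [-2.78543,-2.78525] ⇒ x*=-2.7853
Interval (-2.7853, 0).

left endpoint -2.7853.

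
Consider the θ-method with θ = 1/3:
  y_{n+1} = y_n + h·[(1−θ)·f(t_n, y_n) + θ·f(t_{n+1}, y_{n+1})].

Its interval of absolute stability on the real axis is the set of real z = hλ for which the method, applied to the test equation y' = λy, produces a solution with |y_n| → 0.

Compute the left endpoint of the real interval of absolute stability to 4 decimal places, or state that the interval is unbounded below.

On y'=λy, z=hλ:
  y_{n+1} = y_n + z·[2/3·y_n + 1/3·y_{n+1}] ⇒ (1 − 1/3z)y_{n+1} = (1 + 2/3z)y_n
  ⇒ R(z) = (1 + 2/3z)/(1 − 1/3z).

Need |R(x)|<1, x<0.
x=-1.61: |R|=0.0477
R=−1: 1+2/3x = −1+1/3x ⇒ -1/3x=2 ⇒ x=2/(-1/3)=-6.0000
Confirm numerically:
  x=-5.905: |R|=0.98933 <1
  x=-5.421: |R|=0.93124 <1
  x=-4.178: |R|=0.74617 <1
  x=-6.445: |R|=1.04711 >1
  x=-6.332: |R|=1.03558 >1
So |R|<1 on (-6.0000, 0).

left endpoint -6.0000.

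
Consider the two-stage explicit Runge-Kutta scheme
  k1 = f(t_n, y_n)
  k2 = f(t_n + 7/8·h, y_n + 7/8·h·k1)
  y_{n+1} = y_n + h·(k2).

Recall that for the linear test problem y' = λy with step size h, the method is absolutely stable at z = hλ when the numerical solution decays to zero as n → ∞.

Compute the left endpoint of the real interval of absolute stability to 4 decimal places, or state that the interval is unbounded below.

left endpoint -1.1429.

On y'=λy, z=hλ:
  k1=λy_n ⇒ h·k1=z·y_n;  k2=λ(1+7/8z)y_n ⇒ h·k2=z(1+7/8z)y_n
  y_{n+1}/y_n = 1 + z(1+7/8z) = 1 + z + 7/8z²
  Hence R(z) = 1 + z + 7/8z².

Solve |R(x)|<1 on ℝ⁻.
x=-0.43: |R|=0.7318
R=1: x+7/8x²=0 ⇒ x=−8/7=-1.1429; min R=1−1/(4·7/8)=0.7143>−1
Confirm numerically:
  x=-0.790: |R|=0.75609 <1
  x=-0.761: |R|=0.74573 <1
  x=-0.588: |R|=0.71453 <1
  x=-0.495: |R|=0.71940 <1
  x=-1.586: |R|=1.61497 >1
  x=-1.496: |R|=1.46226 >1
Interval (-1.1429, 0).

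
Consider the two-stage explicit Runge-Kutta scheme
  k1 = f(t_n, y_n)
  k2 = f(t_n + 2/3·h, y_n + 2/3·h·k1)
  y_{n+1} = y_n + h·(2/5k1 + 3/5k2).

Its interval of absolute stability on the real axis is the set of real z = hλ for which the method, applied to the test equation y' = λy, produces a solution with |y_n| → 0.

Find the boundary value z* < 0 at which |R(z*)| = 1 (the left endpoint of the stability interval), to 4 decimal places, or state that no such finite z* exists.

left endpoint -2.5000.

With y'=λy (z=hλ):
  k1=λy_n ⇒ h·k1=z·y_n;  k2=λ(1+2/3z)y_n ⇒ h·k2=z(1+2/3z)y_n
  y_{n+1}/y_n = 1 + 2/5z + 3/5z(1+2/3z) = 1 + z + 2/5z²
  R(z) = 1 + z + 2/5z².

Find x<0 with |R(x)|<1.
x=-1.49: |R|=0.3980
R=1: x+2/5x²=0 ⇒ x=−5/2=-2.5000; min R=1−1/(4·2/5)=0.3750>−1
Confirm numerically:
  x=-2.281: |R|=0.80018 <1
  x=-1.047: |R|=0.39148 <1
  x=-1.032: |R|=0.39401 <1
  x=-2.988: |R|=1.58326 >1
  x=-2.802: |R|=1.33848 >1
Interval (-2.5000, 0).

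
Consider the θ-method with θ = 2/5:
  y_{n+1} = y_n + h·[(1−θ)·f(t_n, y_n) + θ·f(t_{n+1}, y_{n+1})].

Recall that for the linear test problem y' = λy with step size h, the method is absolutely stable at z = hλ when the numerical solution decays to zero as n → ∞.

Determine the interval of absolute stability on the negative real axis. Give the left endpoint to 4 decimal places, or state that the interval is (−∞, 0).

With y'=λy (z=hλ):
  y_{n+1} = y_n + z·[3/5·y_n + 2/5·y_{n+1}] ⇒ (1 − 2/5z)y_{n+1} = (1 + 3/5z)y_n
  Hence R(z) = (1 + 3/5z)/(1 − 2/5z).

Need |R(x)|<1, x<0.
x=-0.47: |R|=0.6044
R=−1: 1+3/5x = −1+2/5x ⇒ -1/5x=2 ⇒ x=2/(-1/5)=-10.0000
Confirm numerically:
  x=-5.953: |R|=0.76062 <1
  x=-5.075: |R|=0.67492 <1
  x=-5.004: |R|=0.66711 <1
  x=-4.022: |R|=0.54170 <1
  x=-10.455: |R|=1.01756 >1
  x=-10.136: |R|=1.00538 >1
Interval (-10.0000, 0).

z∈(-10.0000,0).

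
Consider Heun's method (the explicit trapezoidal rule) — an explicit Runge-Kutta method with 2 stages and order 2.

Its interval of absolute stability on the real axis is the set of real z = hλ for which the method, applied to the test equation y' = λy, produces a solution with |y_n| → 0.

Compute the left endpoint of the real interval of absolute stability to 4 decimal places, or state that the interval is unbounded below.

left endpoint -2.0000.

On y'=λy, z=hλ:
  order 2, 2-stage ⇒ R(z)=1+z+z^2/2
  (e.g. R(-1.68)=0.73120, |R|=0.73120)

Need |R(x)|<1, x<0.
x=-1.68: |R|=0.7312
|R(-2.4)|=1.4800 |R(-1.59)|=0.6741 |R(-1.22)|=0.5242
Bisect:
  x_lo=-2.6452 |R|=1.8534  x_hi=-0.2633 |R|=0.7714
  mid=-1.45427 |R|=0.60318 →hi
  mid=-2.04975 |R|=1.05099 →lo
  mid=-1.75201 |R|=0.78276 →hi
  mid=-1.90088 |R|=0.90579 →hi
  mid=-1.97532 |R|=0.97562 →hi
  mid=-2.01253 |R|=1.01261 →lo
  mid=-1.99392 |R|=0.99394 →hi
  ...
  [-2.00003,-1.99989] ⇒ x*=-2.0000
So |R|<1 on (-2.0000, 0).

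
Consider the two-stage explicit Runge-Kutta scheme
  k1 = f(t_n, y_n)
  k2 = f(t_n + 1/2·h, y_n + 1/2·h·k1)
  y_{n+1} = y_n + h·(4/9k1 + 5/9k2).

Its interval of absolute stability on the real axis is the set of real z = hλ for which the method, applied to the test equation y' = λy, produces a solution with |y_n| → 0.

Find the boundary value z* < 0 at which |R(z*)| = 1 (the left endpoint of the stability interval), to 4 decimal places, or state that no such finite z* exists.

left endpoint -3.6000.

Set f=λy, z=hλ:
  k1=λy_n ⇒ h·k1=z·y_n;  k2=λ(1+1/2z)y_n ⇒ h·k2=z(1+1/2z)y_n
  y_{n+1}/y_n = 1 + 4/9z + 5/9z(1+1/2z) = 1 + z + 5/18z²
  so R(z) = 1 + z + 5/18z².

Boundary: |R(x)|=1, x<0.
x=-1.47: |R|=0.1302
R=1: x+5/18x²=0 ⇒ x=−18/5=-3.6000; min R=1−1/(4·5/18)=0.1000>−1
Confirm numerically:
  x=-3.163: |R|=0.61605 <1
  x=-3.118: |R|=0.58253 <1
  x=-2.514: |R|=0.24161 <1
  x=-1.500: |R|=0.12500 <1
  x=-4.082: |R|=1.54653 >1
  x=-3.750: |R|=1.15625 >1
So |R|<1 on (-3.6000, 0).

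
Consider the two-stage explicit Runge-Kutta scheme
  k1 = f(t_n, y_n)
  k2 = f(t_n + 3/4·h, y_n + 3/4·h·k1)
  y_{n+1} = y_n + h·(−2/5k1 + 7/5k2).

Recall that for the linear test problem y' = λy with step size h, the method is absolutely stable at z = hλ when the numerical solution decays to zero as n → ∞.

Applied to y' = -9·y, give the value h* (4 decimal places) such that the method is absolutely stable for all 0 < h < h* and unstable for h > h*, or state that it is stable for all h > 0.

(-0.9524,0); λ=-9 ⇒ h* = (20/21)/9 = 0.1058.

Test eqn y'=λy, z=hλ:
  k1=λy_n ⇒ h·k1=z·y_n;  k2=λ(1+3/4z)y_n ⇒ h·k2=z(1+3/4z)y_n
  y_{n+1}/y_n = 1 − 2/5z + 7/5z(1+3/4z) = 1 + z + 21/20z²
  Hence R(z) = 1 + z + 21/20z².

Solve |R(x)|<1 on ℝ⁻.
x=-1.44: |R|=1.7373
R=1: x+21/20x²=0 ⇒ x=−20/21=-0.9524; min R=1−1/(4·21/20)=0.7619>−1
Confirm numerically:
  x=-0.804: |R|=0.87474 <1
  x=-0.755: |R|=0.84353 <1
  x=-0.385: |R|=0.77064 <1
  x=-1.503: |R|=1.86896 >1
  x=-1.338: |R|=1.54176 >1
  x=-1.003: |R|=1.05331 >1
So |R|<1 on (-0.9524, 0).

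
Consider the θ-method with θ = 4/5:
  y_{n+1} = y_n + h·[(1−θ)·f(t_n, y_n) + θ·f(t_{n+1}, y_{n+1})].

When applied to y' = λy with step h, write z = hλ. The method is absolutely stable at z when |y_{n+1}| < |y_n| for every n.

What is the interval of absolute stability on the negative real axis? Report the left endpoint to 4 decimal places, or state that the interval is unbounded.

On y'=λy, z=hλ:
  y_{n+1} = y_n + z·[1/5·y_n + 4/5·y_{n+1}] ⇒ (1 − 4/5z)y_{n+1} = (1 + 1/5z)y_n
  so R(z) = (1 + 1/5z)/(1 − 4/5z).

Solve |R(x)|<1 on ℝ⁻.
x=-1.2: |R|=0.3878
x=-2: |R|=0.2308
x=-10: |R|=0.1111
x=-100: |R|=0.2346
θ=4/5≥1/2 ⇒ |1+1/5x|<|1−4/5x| ∀x<0 ⇒ stable on all of ℝ⁻.

interval (−∞, 0).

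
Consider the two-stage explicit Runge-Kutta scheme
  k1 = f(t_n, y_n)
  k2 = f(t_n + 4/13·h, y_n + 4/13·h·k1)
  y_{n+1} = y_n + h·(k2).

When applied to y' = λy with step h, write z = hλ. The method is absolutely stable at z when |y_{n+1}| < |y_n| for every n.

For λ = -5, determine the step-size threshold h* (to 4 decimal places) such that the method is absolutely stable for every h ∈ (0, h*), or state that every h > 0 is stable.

Set f=λy, z=hλ:
  k1=λy_n ⇒ h·k1=z·y_n;  k2=λ(1+4/13z)y_n ⇒ h·k2=z(1+4/13z)y_n
  y_{n+1}/y_n = 1 + z(1+4/13z) = 1 + z + 4/13z²
  R(z) = 1 + z + 4/13z².

Boundary: |R(x)|=1, x<0.
x=-1.27: |R|=0.2263
R=1: x+4/13x²=0 ⇒ x=−13/4=-3.2500; min R=1−1/(4·4/13)=0.1875>−1
Confirm numerically:
  x=-2.901: |R|=0.68848 <1
  x=-2.345: |R|=0.34701 <1
  x=-2.248: |R|=0.30692 <1
  x=-3.802: |R|=1.64576 >1
  x=-3.500: |R|=1.26923 >1
  x=-3.333: |R|=1.08512 >1
So |R|<1 on (-3.2500, 0).

(-3.2500,0); λ=-5 ⇒ h* = (13/4)/5 = 0.6500.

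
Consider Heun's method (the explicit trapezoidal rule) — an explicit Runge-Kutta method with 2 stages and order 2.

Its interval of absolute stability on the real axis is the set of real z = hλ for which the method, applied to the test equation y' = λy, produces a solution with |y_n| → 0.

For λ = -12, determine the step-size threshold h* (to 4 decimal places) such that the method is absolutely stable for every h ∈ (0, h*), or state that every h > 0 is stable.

Set f=λy, z=hλ:
  order 2, 2-stage ⇒ R(z)=1+z+z^2/2
  (e.g. R(-1.04)=0.50080, |R|=0.50080)

Boundary: |R(x)|=1, x<0.
x=-1.04: |R|=0.5008
|R(-2.34)|=1.3978 |R(-1.39)|=0.5760 |R(-0.69)|=0.5481
Bisect:
  x_lo=-2.8437 |R|=2.1997  x_hi=-0.0566 |R|=0.9450
  mid=-1.45019 |R|=0.60134 →hi
  mid=-2.14696 |R|=1.15776 →lo
  mid=-1.79858 |R|=0.81886 →hi
  mid=-1.97277 |R|=0.97314 →hi
  mid=-2.05987 |R|=1.06166 →lo
  mid=-2.01632 |R|=1.01645 →lo
  mid=-1.99455 |R|=0.99456 →hi
  mid=-2.00543 |R|=1.00545 →lo
  ...
  [-2.00016,-1.99999] ⇒ x*=-2.0000
Stable set (-2.0000, 0).

(-2.0000,0); λ=-12 ⇒ h* = 0.1667.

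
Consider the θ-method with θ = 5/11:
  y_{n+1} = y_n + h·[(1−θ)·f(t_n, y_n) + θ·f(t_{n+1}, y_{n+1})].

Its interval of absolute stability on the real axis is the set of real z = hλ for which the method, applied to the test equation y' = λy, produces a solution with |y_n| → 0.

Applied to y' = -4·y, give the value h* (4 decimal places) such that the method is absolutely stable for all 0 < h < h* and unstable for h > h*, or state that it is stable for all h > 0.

With y'=λy (z=hλ):
  y_{n+1} = y_n + z·[6/11·y_n + 5/11·y_{n+1}] ⇒ (1 − 5/11z)y_{n+1} = (1 + 6/11z)y_n
  Hence R(z) = (1 + 6/11z)/(1 − 5/11z).

Need |R(x)|<1, x<0.
x=-0.43: |R|=0.6403
R=−1: 1+6/11x = −1+5/11x ⇒ -1/11x=2 ⇒ x=2/(-1/11)=-22.0000
Confirm numerically:
  x=-19.959: |R|=0.98158 <1
  x=-18.663: |R|=0.96801 <1
  x=-14.944: |R|=0.91769 <1
  x=-12.982: |R|=0.88120 <1
  x=-22.374: |R|=1.00304 >1
  x=-22.048: |R|=1.00040 >1
Interval (-22.0000, 0).

(-22.0000,0); λ=-4 ⇒ h* = (22)/4 = 5.5000.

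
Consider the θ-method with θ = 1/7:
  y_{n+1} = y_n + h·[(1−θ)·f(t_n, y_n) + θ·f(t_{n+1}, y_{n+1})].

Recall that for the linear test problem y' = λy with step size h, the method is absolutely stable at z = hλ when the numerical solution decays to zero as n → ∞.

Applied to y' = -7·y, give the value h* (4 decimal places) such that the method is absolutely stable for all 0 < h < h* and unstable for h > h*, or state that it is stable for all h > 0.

Set f=λy, z=hλ:
  y_{n+1} = y_n + z·[6/7·y_n + 1/7·y_{n+1}] ⇒ (1 − 1/7z)y_{n+1} = (1 + 6/7z)y_n
  Hence R(z) = (1 + 6/7z)/(1 − 1/7z).

Boundary: |R(x)|=1, x<0.
x=-0.72: |R|=0.3472
R=−1: 1+6/7x = −1+1/7x ⇒ -5/7x=2 ⇒ x=2/(-5/7)=-2.8000
Confirm numerically:
  x=-2.745: |R|=0.97178 <1
  x=-2.711: |R|=0.95418 <1
  x=-2.677: |R|=0.93645 <1
  x=-2.473: |R|=0.82740 <1
  x=-3.282: |R|=1.23439 >1
  x=-3.206: |R|=1.19890 >1
  x=-3.111: |R|=1.15379 >1
Interval (-2.8000, 0).

(-2.8000,0); λ=-7 ⇒ h* = (14/5)/7 = 0.4000.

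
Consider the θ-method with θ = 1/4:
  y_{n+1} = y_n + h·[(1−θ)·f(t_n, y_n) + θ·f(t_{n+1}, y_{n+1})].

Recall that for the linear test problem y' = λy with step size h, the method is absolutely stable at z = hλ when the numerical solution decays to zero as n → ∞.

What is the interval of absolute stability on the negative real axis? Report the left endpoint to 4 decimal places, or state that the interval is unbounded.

z∈(-4.0000,0).

With y'=λy (z=hλ):
  y_{n+1} = y_n + z·[3/4·y_n + 1/4·y_{n+1}] ⇒ (1 − 1/4z)y_{n+1} = (1 + 3/4z)y_n
  ⇒ R(z) = (1 + 3/4z)/(1 − 1/4z).

Need |R(x)|<1, x<0.
x=-0.85: |R|=0.2990
R=−1: 1+3/4x = −1+1/4x ⇒ -1/2x=2 ⇒ x=2/(-1/2)=-4.0000
Confirm numerically:
  x=-3.736: |R|=0.93175 <1
  x=-2.925: |R|=0.68953 <1
  x=-2.712: |R|=0.61621 <1
  x=-4.385: |R|=1.09183 >1
  x=-4.342: |R|=1.08199 >1
So |R|<1 on (-4.0000, 0).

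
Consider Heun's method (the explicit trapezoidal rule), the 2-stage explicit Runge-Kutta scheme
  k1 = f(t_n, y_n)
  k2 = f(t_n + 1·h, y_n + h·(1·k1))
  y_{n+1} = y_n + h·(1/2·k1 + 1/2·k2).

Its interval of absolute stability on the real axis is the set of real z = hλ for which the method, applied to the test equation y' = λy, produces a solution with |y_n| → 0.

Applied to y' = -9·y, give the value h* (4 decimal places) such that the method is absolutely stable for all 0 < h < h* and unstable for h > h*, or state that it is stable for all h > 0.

(-2.0000,0); λ=-9 ⇒ h* = 0.2222.

With y'=λy (z=hλ):
  order 2, 2-stage ⇒ R(z)=1+z+z^2/2
  (e.g. R(-1)=0.50000, |R|=0.50000)

Solve |R(x)|<1 on ℝ⁻.
x=-1: |R|=0.5000
|R(-1.33)|=0.5544 |R(-0.85)|=0.5112 |R(-0.59)|=0.5840
Bisect:
  x_lo=-2.4444 |R|=1.5432  x_hi=-0.3768 |R|=0.6942
  mid=-1.41062 |R|=0.58431 →hi
  mid=-1.92753 |R|=0.93015 →hi
  mid=-2.18598 |R|=1.20328 →lo
  mid=-2.05676 |R|=1.05837 →lo
  mid=-1.99214 |R|=0.99217 →hi
  mid=-2.02445 |R|=1.02475 →lo
  mid=-2.00830 |R|=1.00833 →lo
  mid=-2.00022 |R|=1.00022 →lo
  ...
  [-2.00009,-1.99997] ⇒ x*=-2.0000
So |R|<1 on (-2.0000, 0).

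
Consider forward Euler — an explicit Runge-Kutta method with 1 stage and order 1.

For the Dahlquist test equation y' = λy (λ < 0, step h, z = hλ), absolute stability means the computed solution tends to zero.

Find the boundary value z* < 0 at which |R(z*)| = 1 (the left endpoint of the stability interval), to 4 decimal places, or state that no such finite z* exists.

On y'=λy, z=hλ:
  order 1, 1-stage ⇒ R(z)=1+z
  (e.g. R(-0.46)=0.54000, |R|=0.54000)

Solve |R(x)|<1 on ℝ⁻.
x=-0.46: |R|=0.5400
|R(-1.24)|=0.2400 |R(-0.94)|=0.0600 |R(-0.89)|=0.1100
Bisect:
  x_lo=-2.3107 |R|=1.3107  x_hi=-0.1273 |R|=0.8727
  mid=-1.21900 |R|=0.21900 →hi
  mid=-1.76483 |R|=0.76483 →hi
  mid=-2.03774 |R|=1.03774 →lo
  mid=-1.90128 |R|=0.90128 →hi
  mid=-1.96951 |R|=0.96951 →hi
  mid=-2.00363 |R|=1.00363 →lo
  mid=-1.98657 |R|=0.98657 →hi
  ...
  [-2.00003,-1.99989] ⇒ x*=-2.0000
So |R|<1 on (-2.0000, 0).

z* = -2.0000.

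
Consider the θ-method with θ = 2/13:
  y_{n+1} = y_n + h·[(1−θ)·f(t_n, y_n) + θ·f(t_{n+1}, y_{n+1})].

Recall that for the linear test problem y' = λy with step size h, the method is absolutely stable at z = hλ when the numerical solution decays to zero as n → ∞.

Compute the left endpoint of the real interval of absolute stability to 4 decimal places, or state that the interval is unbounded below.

z* = -2.8889.

With y'=λy (z=hλ):
  y_{n+1} = y_n + z·[11/13·y_n + 2/13·y_{n+1}] ⇒ (1 − 2/13z)y_{n+1} = (1 + 11/13z)y_n
  ⇒ R(z) = (1 + 11/13z)/(1 − 2/13z).

Boundary: |R(x)|=1, x<0.
x=-0.71: |R|=0.3599
R=−1: 1+11/13x = −1+2/13x ⇒ -9/13x=2 ⇒ x=2/(-9/13)=-2.8889
Confirm numerically:
  x=-2.671: |R|=0.89309 <1
  x=-2.530: |R|=0.82115 <1
  x=-2.044: |R|=0.55501 <1
  x=-3.236: |R|=1.16044 >1
  x=-3.083: |R|=1.09115 >1
Interval (-2.8889, 0).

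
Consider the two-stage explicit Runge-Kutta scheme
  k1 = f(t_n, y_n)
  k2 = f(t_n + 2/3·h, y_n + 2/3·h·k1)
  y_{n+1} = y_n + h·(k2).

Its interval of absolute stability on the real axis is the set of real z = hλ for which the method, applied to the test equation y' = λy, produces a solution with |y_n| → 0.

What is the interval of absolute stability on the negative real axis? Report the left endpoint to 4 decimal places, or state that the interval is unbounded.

z∈(-1.5000,0).

On y'=λy, z=hλ:
  k1=λy_n ⇒ h·k1=z·y_n;  k2=λ(1+2/3z)y_n ⇒ h·k2=z(1+2/3z)y_n
  y_{n+1}/y_n = 1 + z(1+2/3z) = 1 + z + 2/3z²
  Hence R(z) = 1 + z + 2/3z².

Boundary: |R(x)|=1, x<0.
x=-0.48: |R|=0.6736
R=1: x+2/3x²=0 ⇒ x=−3/2=-1.5000; min R=1−1/(4·2/3)=0.6250>−1
Confirm numerically:
  x=-1.299: |R|=0.82593 <1
  x=-1.276: |R|=0.80945 <1
  x=-1.210: |R|=0.76607 <1
  x=-1.012: |R|=0.67076 <1
  x=-1.826: |R|=1.39685 >1
  x=-1.713: |R|=1.24325 >1
Stable set (-1.5000, 0).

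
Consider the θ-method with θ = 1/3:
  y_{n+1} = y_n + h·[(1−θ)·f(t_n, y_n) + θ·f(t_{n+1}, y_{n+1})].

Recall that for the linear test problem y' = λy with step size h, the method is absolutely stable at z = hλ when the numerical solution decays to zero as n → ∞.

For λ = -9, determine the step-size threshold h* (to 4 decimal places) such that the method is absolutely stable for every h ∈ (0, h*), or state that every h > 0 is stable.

(-6.0000,0); λ=-9 ⇒ h* = (6)/9 = 0.6667.

On y'=λy, z=hλ:
  y_{n+1} = y_n + z·[2/3·y_n + 1/3·y_{n+1}] ⇒ (1 − 1/3z)y_{n+1} = (1 + 2/3z)y_n
  Hence R(z) = (1 + 2/3z)/(1 − 1/3z).

Need |R(x)|<1, x<0.
x=-0.31: |R|=0.7190
R=−1: 1+2/3x = −1+1/3x ⇒ -1/3x=2 ⇒ x=2/(-1/3)=-6.0000
Confirm numerically:
  x=-5.323: |R|=0.91866 <1
  x=-3.282: |R|=0.56734 <1
  x=-3.099: |R|=0.52435 <1
  x=-6.432: |R|=1.04580 >1
  x=-6.207: |R|=1.02248 >1
  x=-6.119: |R|=1.01305 >1
So |R|<1 on (-6.0000, 0).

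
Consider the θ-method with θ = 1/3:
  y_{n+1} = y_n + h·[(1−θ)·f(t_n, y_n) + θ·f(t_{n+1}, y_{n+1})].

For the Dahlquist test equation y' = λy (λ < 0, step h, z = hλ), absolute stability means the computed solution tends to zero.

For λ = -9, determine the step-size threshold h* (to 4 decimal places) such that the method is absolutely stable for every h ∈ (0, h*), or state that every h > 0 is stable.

Test eqn y'=λy, z=hλ:
  y_{n+1} = y_n + z·[2/3·y_n + 1/3·y_{n+1}] ⇒ (1 − 1/3z)y_{n+1} = (1 + 2/3z)y_n
  R(z) = (1 + 2/3z)/(1 − 1/3z).

Need |R(x)|<1, x<0.
x=-1.47: |R|=0.0134
R=−1: 1+2/3x = −1+1/3x ⇒ -1/3x=2 ⇒ x=2/(-1/3)=-6.0000
Confirm numerically:
  x=-4.257: |R|=0.75982 <1
  x=-4.074: |R|=0.72774 <1
  x=-3.920: |R|=0.69942 <1
  x=-3.663: |R|=0.64926 <1
  x=-6.402: |R|=1.04276 >1
  x=-6.302: |R|=1.03247 >1
Interval (-6.0000, 0).

(-6.0000,0); λ=-9 ⇒ h* = (6)/9 = 0.6667.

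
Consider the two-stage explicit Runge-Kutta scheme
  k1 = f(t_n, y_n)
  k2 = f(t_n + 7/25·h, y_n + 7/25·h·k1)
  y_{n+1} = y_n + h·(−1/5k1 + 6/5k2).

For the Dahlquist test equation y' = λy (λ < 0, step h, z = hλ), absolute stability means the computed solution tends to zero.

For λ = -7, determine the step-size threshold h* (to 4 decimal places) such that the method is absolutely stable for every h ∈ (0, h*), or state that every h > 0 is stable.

On y'=λy, z=hλ:
  k1=λy_n ⇒ h·k1=z·y_n;  k2=λ(1+7/25z)y_n ⇒ h·k2=z(1+7/25z)y_n
  y_{n+1}/y_n = 1 − 1/5z + 6/5z(1+7/25z) = 1 + z + 42/125z²
  R(z) = 1 + z + 42/125z².

Solve |R(x)|<1 on ℝ⁻.
x=-0.55: |R|=0.5516
R=1: x+42/125x²=0 ⇒ x=−125/42=-2.9762; min R=1−1/(4·42/125)=0.2560>−1
Confirm numerically:
  x=-2.049: |R|=0.36166 <1
  x=-2.004: |R|=0.34538 <1
  x=-1.946: |R|=0.32640 <1
  x=-3.197: |R|=1.23719 >1
  x=-3.105: |R|=1.13438 >1
Interval (-2.9762, 0).

(-2.9762,0); λ=-7 ⇒ h* = (125/42)/7 = 0.4252.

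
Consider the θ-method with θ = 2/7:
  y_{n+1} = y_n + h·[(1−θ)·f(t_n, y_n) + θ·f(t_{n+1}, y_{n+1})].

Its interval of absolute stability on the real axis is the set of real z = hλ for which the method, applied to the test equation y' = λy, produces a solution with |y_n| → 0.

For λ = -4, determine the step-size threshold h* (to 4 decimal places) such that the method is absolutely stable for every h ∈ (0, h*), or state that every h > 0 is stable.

(-4.6667,0); λ=-4 ⇒ h* = (14/3)/4 = 1.1667.

Set f=λy, z=hλ:
  y_{n+1} = y_n + z·[5/7·y_n + 2/7·y_{n+1}] ⇒ (1 − 2/7z)y_{n+1} = (1 + 5/7z)y_n
  R(z) = (1 + 5/7z)/(1 − 2/7z).

Boundary: |R(x)|=1, x<0.
x=-0.97: |R|=0.2405
R=−1: 1+5/7x = −1+2/7x ⇒ -3/7x=2 ⇒ x=2/(-3/7)=-4.6667
Confirm numerically:
  x=-4.520: |R|=0.97257 <1
  x=-4.023: |R|=0.87166 <1
  x=-2.785: |R|=0.55091 <1
  x=-5.213: |R|=1.09405 >1
  x=-4.830: |R|=1.02941 >1
Interval (-4.6667, 0).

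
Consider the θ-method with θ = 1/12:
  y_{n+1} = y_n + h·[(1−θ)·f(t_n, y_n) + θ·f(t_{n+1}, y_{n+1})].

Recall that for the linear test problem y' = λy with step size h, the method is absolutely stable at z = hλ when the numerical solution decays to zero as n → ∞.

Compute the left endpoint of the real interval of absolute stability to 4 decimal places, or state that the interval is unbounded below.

On y'=λy, z=hλ:
  y_{n+1} = y_n + z·[11/12·y_n + 1/12·y_{n+1}] ⇒ (1 − 1/12z)y_{n+1} = (1 + 11/12z)y_n
  R(z) = (1 + 11/12z)/(1 − 1/12z).

Find x<0 with |R(x)|<1.
x=-1.79: |R|=0.5577
R=−1: 1+11/12x = −1+1/12x ⇒ -5/6x=2 ⇒ x=2/(-5/6)=-2.4000
Confirm numerically:
  x=-2.304: |R|=0.93289 <1
  x=-1.884: |R|=0.62835 <1
  x=-1.858: |R|=0.60889 <1
  x=-1.763: |R|=0.53716 <1
  x=-2.618: |R|=1.14913 >1
  x=-2.582: |R|=1.12481 >1
  x=-2.527: |R|=1.08742 >1
So |R|<1 on (-2.4000, 0).

left endpoint -2.4000.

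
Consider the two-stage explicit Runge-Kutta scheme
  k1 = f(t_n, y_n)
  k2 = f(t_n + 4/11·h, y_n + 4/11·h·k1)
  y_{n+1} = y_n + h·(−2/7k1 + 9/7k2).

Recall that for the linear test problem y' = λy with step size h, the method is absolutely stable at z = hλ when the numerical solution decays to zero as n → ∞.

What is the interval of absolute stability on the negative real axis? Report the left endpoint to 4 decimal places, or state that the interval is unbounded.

(-2.1389, 0).

With y'=λy (z=hλ):
  k1=λy_n ⇒ h·k1=z·y_n;  k2=λ(1+4/11z)y_n ⇒ h·k2=z(1+4/11z)y_n
  y_{n+1}/y_n = 1 − 2/7z + 9/7z(1+4/11z) = 1 + z + 36/77z²
  Hence R(z) = 1 + z + 36/77z².

Solve |R(x)|<1 on ℝ⁻.
x=-1.61: |R|=0.6019
R=1: x+36/77x²=0 ⇒ x=−77/36=-2.1389; min R=1−1/(4·36/77)=0.4653>−1
Confirm numerically:
  x=-1.744: |R|=0.67802 <1
  x=-1.284: |R|=0.48680 <1
  x=-0.881: |R|=0.48188 <1
  x=-2.625: |R|=1.59659 >1
  x=-2.395: |R|=1.28678 >1
Stable set (-2.1389, 0).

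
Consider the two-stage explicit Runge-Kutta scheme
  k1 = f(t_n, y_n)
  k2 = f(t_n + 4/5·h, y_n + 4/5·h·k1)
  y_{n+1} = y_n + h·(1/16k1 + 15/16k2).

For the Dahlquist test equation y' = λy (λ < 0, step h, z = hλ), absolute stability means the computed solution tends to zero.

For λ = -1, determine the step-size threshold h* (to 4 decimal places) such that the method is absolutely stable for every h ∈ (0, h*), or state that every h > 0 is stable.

(-1.3333,0); λ=-1 ⇒ h* = (4/3)/1 = 1.3333.

Test eqn y'=λy, z=hλ:
  k1=λy_n ⇒ h·k1=z·y_n;  k2=λ(1+4/5z)y_n ⇒ h·k2=z(1+4/5z)y_n
  y_{n+1}/y_n = 1 + 1/16z + 15/16z(1+4/5z) = 1 + z + 3/4z²
  R(z) = 1 + z + 3/4z².

Find x<0 with |R(x)|<1.
x=-1.68: |R|=1.4368
R=1: x+3/4x²=0 ⇒ x=−4/3=-1.3333; min R=1−1/(4·3/4)=0.6667>−1
Confirm numerically:
  x=-1.136: |R|=0.83187 <1
  x=-0.872: |R|=0.69829 <1
  x=-0.846: |R|=0.69079 <1
  x=-0.773: |R|=0.67515 <1
  x=-1.921: |R|=1.84668 >1
  x=-1.748: |R|=1.54363 >1
  x=-1.600: |R|=1.32000 >1
So |R|<1 on (-1.3333, 0).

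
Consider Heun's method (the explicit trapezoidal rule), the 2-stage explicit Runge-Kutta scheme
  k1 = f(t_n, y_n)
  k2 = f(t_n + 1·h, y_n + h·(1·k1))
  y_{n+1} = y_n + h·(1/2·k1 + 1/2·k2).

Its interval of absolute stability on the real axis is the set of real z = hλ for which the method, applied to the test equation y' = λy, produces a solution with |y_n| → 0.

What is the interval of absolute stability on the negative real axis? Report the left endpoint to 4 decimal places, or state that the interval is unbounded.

(-2.0000, 0).

Set f=λy, z=hλ:
  order 2, 2-stage ⇒ R(z)=1+z+z^2/2
  (e.g. R(-1.09)=0.50405, |R|=0.50405)

Solve |R(x)|<1 on ℝ⁻.
x=-1.09: |R|=0.5040
|R(-2.21)|=1.2320 |R(-1.31)|=0.5481 |R(-1.25)|=0.5312
Bisect:
  x_lo=-2.4171 |R|=1.5041  x_hi=-0.2811 |R|=0.7584
  mid=-1.34911 |R|=0.56094 →hi
  mid=-1.88312 |R|=0.88995 →hi
  mid=-2.15012 |R|=1.16138 →lo
  mid=-2.01662 |R|=1.01675 →lo
  mid=-1.94987 |R|=0.95112 →hi
  mid=-1.98324 |R|=0.98338 →hi
  mid=-1.99993 |R|=0.99993 →hi
  mid=-2.00827 |R|=1.00831 →lo
  ...
  [-2.00006,-1.99993] ⇒ x*=-2.0000
Stable set (-2.0000, 0).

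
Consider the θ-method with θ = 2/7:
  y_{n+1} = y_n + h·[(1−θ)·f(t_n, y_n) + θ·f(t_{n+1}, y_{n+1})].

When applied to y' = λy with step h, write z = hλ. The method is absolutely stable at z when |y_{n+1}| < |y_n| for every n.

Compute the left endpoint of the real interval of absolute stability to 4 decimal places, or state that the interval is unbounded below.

z* = -4.6667.

On y'=λy, z=hλ:
  y_{n+1} = y_n + z·[5/7·y_n + 2/7·y_{n+1}] ⇒ (1 − 2/7z)y_{n+1} = (1 + 5/7z)y_n
  R(z) = (1 + 5/7z)/(1 − 2/7z).

Need |R(x)|<1, x<0.
x=-0.74: |R|=0.3892
R=−1: 1+5/7x = −1+2/7x ⇒ -3/7x=2 ⇒ x=2/(-3/7)=-4.6667
Confirm numerically:
  x=-4.062: |R|=0.88006 <1
  x=-2.999: |R|=0.61509 <1
  x=-2.397: |R|=0.42267 <1
  x=-5.246: |R|=1.09936 >1
  x=-5.191: |R|=1.09050 >1
  x=-4.985: |R|=1.05628 >1
So |R|<1 on (-4.6667, 0).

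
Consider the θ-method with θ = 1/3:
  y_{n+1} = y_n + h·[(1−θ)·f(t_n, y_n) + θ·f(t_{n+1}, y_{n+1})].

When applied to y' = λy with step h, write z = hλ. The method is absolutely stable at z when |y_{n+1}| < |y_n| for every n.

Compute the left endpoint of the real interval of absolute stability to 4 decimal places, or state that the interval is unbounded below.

left endpoint -6.0000.

With y'=λy (z=hλ):
  y_{n+1} = y_n + z·[2/3·y_n + 1/3·y_{n+1}] ⇒ (1 − 1/3z)y_{n+1} = (1 + 2/3z)y_n
  R(z) = (1 + 2/3z)/(1 − 1/3z).

Need |R(x)|<1, x<0.
x=-1.18: |R|=0.1531
R=−1: 1+2/3x = −1+1/3x ⇒ -1/3x=2 ⇒ x=2/(-1/3)=-6.0000
Confirm numerically:
  x=-4.395: |R|=0.78296 <1
  x=-3.948: |R|=0.70466 <1
  x=-3.178: |R|=0.54322 <1
  x=-2.647: |R|=0.40623 <1
  x=-6.360: |R|=1.03846 >1
  x=-6.241: |R|=1.02608 >1
  x=-6.152: |R|=1.01661 >1
So |R|<1 on (-6.0000, 0).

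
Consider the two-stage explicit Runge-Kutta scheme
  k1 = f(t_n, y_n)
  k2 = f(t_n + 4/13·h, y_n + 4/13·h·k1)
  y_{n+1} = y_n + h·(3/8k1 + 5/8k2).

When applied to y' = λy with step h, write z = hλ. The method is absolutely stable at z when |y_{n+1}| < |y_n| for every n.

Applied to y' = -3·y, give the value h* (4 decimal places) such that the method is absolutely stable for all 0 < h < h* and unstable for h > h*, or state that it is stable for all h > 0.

Test eqn y'=λy, z=hλ:
  k1=λy_n ⇒ h·k1=z·y_n;  k2=λ(1+4/13z)y_n ⇒ h·k2=z(1+4/13z)y_n
  y_{n+1}/y_n = 1 + 3/8z + 5/8z(1+4/13z) = 1 + z + 5/26z²
  so R(z) = 1 + z + 5/26z².

Need |R(x)|<1, x<0.
x=-0.95: |R|=0.2236
R=1: x+5/26x²=0 ⇒ x=−26/5=-5.2000; min R=1−1/(4·5/26)=-0.3000>−1
Confirm numerically:
  x=-4.615: |R|=0.48081 <1
  x=-3.947: |R|=0.04892 <1
  x=-3.860: |R|=0.00531 <1
  x=-5.612: |R|=1.44464 >1
  x=-5.386: |R|=1.19265 >1
So |R|<1 on (-5.2000, 0).

(-5.2000,0); λ=-3 ⇒ h* = (26/5)/3 = 1.7333.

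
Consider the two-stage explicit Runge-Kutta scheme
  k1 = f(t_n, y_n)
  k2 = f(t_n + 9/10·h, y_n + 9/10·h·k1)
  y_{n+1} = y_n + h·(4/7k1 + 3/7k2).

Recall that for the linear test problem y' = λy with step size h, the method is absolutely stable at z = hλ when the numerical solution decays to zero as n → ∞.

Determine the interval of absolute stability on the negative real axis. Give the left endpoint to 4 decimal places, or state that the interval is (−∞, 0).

Test eqn y'=λy, z=hλ:
  k1=λy_n ⇒ h·k1=z·y_n;  k2=λ(1+9/10z)y_n ⇒ h·k2=z(1+9/10z)y_n
  y_{n+1}/y_n = 1 + 4/7z + 3/7z(1+9/10z) = 1 + z + 27/70z²
  Hence R(z) = 1 + z + 27/70z².

Boundary: |R(x)|=1, x<0.
x=-0.3: |R|=0.7347
R=1: x+27/70x²=0 ⇒ x=−70/27=-2.5926; min R=1−1/(4·27/70)=0.3519>−1
Confirm numerically:
  x=-1.729: |R|=0.42407 <1
  x=-1.719: |R|=0.42077 <1
  x=-1.394: |R|=0.35553 <1
  x=-1.037: |R|=0.37779 <1
  x=-3.014: |R|=1.48990 >1
  x=-2.953: |R|=1.41051 >1
Stable set (-2.5926, 0).

(-2.5926, 0).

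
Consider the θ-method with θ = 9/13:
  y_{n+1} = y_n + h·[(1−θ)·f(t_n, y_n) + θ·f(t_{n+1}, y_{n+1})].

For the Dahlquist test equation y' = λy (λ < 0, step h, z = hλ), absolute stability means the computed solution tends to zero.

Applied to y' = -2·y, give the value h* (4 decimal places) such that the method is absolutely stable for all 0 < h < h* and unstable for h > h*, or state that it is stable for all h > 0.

With y'=λy (z=hλ):
  y_{n+1} = y_n + z·[4/13·y_n + 9/13·y_{n+1}] ⇒ (1 − 9/13z)y_{n+1} = (1 + 4/13z)y_n
  Hence R(z) = (1 + 4/13z)/(1 − 9/13z).

Need |R(x)|<1, x<0.
x=-1.18: |R|=0.3506
x=-2: |R|=0.1613
x=-10: |R|=0.2621
x=-100: |R|=0.4239
θ=9/13≥1/2 ⇒ |1+4/13x|<|1−9/13x| ∀x<0 ⇒ unbounded interval.

interval (−∞, 0). Any h>0 works for λ=-2.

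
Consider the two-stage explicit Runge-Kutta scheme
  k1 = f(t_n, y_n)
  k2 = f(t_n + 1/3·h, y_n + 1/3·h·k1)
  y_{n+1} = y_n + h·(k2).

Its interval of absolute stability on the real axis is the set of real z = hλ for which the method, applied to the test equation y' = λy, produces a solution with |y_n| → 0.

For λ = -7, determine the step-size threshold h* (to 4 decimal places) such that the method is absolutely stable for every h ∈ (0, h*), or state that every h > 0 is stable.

Test eqn y'=λy, z=hλ:
  k1=λy_n ⇒ h·k1=z·y_n;  k2=λ(1+1/3z)y_n ⇒ h·k2=z(1+1/3z)y_n
  y_{n+1}/y_n = 1 + z(1+1/3z) = 1 + z + 1/3z²
  R(z) = 1 + z + 1/3z².

Need |R(x)|<1, x<0.
x=-1.39: |R|=0.2540
R=1: x+1/3x²=0 ⇒ x=−3=-3.0000; min R=1−1/(4·1/3)=0.2500>−1
Confirm numerically:
  x=-2.897: |R|=0.90054 <1
  x=-1.798: |R|=0.27960 <1
  x=-1.703: |R|=0.26374 <1
  x=-3.517: |R|=1.60610 >1
  x=-3.175: |R|=1.18521 >1
Stable set (-3.0000, 0).

(-3.0000,0); λ=-7 ⇒ h* = (3)/7 = 0.4286.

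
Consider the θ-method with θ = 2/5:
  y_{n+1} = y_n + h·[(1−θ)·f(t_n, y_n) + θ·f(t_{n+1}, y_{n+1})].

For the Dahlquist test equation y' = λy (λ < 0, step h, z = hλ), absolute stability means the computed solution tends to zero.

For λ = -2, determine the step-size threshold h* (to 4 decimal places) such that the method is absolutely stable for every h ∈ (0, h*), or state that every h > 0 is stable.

Set f=λy, z=hλ:
  y_{n+1} = y_n + z·[3/5·y_n + 2/5·y_{n+1}] ⇒ (1 − 2/5z)y_{n+1} = (1 + 3/5z)y_n
  ⇒ R(z) = (1 + 3/5z)/(1 − 2/5z).

Need |R(x)|<1, x<0.
x=-1.64: |R|=0.0097
R=−1: 1+3/5x = −1+2/5x ⇒ -1/5x=2 ⇒ x=2/(-1/5)=-10.0000
Confirm numerically:
  x=-9.654: |R|=0.98577 <1
  x=-7.865: |R|=0.89701 <1
  x=-5.780: |R|=0.74517 <1
  x=-10.514: |R|=1.01975 >1
  x=-10.422: |R|=1.01633 >1
  x=-10.029: |R|=1.00116 >1
Interval (-10.0000, 0).

(-10.0000,0); λ=-2 ⇒ h* = (10)/2 = 5.0000.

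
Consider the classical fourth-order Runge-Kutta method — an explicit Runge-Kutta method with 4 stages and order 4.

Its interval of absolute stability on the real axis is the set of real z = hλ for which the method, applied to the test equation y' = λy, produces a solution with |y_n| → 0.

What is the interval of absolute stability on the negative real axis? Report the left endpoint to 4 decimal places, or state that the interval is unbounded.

Set f=λy, z=hλ:
  order 4, 4-stage ⇒ R(z)=1+z+z^2/2+z^3/6+z^4/24
  (e.g. R(-1.72)=0.27580, |R|=0.27580)

Solve |R(x)|<1 on ℝ⁻.
x=-1.72: |R|=0.2758
|R(-3.08)|=1.5432 |R(-2.71)|=0.8923 |R(-1.4)|=0.2827
Bisect:
  x_lo=-3.6776 |R|=3.4167  x_hi=-0.1872 |R|=0.8292
  mid=-1.93243 |R|=0.31304 →hi
  mid=-2.80502 |R|=1.03015 →lo
  mid=-2.36872 |R|=0.53334 →hi
  mid=-2.58687 |R|=0.73980 →hi
  mid=-2.69595 |R|=0.87344 →hi
  mid=-2.75048 |R|=0.94877 →hi
  mid=-2.77775 |R|=0.98869 →hi
  mid=-2.79139 |R|=1.00922 →lo
  ...
  [-2.78542,-2.78521] ⇒ x*=-2.7853
Stable set (-2.7853, 0).

(-2.7853, 0).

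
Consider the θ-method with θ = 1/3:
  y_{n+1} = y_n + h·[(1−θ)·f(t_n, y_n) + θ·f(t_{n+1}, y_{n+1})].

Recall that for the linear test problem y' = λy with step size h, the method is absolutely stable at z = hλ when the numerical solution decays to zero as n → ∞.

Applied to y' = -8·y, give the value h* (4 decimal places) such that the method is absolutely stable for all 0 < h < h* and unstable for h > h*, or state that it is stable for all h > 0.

Test eqn y'=λy, z=hλ:
  y_{n+1} = y_n + z·[2/3·y_n + 1/3·y_{n+1}] ⇒ (1 − 1/3z)y_{n+1} = (1 + 2/3z)y_n
  Hence R(z) = (1 + 2/3z)/(1 − 1/3z).

Boundary: |R(x)|=1, x<0.
x=-0.53: |R|=0.5496
R=−1: 1+2/3x = −1+1/3x ⇒ -1/3x=2 ⇒ x=2/(-1/3)=-6.0000
Confirm numerically:
  x=-5.957: |R|=0.99520 <1
  x=-4.873: |R|=0.85685 <1
  x=-3.868: |R|=0.68957 <1
  x=-2.606: |R|=0.39458 <1
  x=-6.354: |R|=1.03784 >1
  x=-6.328: |R|=1.03516 >1
So |R|<1 on (-6.0000, 0).

(-6.0000,0); λ=-8 ⇒ h* = (6)/8 = 0.7500.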